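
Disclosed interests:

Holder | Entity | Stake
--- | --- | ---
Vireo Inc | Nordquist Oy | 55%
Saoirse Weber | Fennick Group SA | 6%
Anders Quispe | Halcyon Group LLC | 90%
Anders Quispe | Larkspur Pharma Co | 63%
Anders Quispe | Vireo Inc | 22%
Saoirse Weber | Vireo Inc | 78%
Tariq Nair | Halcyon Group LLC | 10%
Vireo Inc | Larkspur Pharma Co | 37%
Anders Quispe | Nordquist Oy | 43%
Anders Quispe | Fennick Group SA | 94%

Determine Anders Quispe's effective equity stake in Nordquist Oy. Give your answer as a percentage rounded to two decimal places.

55.10%

Anders reaches Nordquist along 2 paths.
Via Vireo: 22% × 55% = 12.1%.
Direct stake: 43% = 43%.
Total: 12.1% + 43% = 55.1%.
Rounded: 55.10%.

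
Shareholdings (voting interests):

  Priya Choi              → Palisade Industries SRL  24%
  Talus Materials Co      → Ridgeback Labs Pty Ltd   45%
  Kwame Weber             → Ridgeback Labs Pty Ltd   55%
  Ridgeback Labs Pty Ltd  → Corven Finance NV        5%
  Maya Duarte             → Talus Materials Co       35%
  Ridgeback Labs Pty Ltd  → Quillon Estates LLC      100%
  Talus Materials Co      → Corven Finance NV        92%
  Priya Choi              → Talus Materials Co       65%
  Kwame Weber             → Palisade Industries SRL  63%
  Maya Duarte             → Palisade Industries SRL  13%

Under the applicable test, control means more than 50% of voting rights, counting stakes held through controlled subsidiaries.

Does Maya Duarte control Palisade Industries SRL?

Maya's largest direct stake is 35% in Talus, which does not meet the threshold, so Maya controls no company.
In Palisade, Maya's side holds only 13%, not > 50%.
So Maya does not control Palisade.

No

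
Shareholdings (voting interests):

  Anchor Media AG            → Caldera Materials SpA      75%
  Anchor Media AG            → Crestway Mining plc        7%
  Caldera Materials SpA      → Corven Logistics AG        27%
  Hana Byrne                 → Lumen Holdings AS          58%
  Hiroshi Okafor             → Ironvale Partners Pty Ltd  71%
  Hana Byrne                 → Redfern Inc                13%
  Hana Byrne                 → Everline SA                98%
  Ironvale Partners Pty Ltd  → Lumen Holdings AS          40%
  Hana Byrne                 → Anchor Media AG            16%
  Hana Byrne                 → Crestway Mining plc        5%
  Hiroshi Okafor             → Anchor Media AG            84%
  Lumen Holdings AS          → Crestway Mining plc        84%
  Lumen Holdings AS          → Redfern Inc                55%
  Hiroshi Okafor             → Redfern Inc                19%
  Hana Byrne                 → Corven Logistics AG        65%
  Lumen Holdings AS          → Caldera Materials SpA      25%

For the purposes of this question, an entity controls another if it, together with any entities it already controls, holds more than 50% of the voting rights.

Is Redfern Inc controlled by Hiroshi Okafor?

No

Hiroshi holds 84% of Anchor, so Hiroshi controls Anchor.
Hiroshi holds 71% of Ironvale, so Hiroshi controls Ironvale.
Anchor holds 75% of Caldera, so Hiroshi controls Caldera.
In Redfern, Hiroshi's side holds only 19%, not > 50%.
So Hiroshi does not control Redfern.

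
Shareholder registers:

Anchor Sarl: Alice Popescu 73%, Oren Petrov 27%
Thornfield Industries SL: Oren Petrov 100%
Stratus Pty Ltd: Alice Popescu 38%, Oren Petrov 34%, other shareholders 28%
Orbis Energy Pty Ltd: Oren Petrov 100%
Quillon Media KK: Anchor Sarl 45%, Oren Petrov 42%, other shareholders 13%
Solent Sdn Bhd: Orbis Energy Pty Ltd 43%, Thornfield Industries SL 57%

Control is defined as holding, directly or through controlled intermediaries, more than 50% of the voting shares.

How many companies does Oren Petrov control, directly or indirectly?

Oren holds 100% of Thornfield, so Oren controls Thornfield.
Oren holds 100% of Orbis, so Oren controls Orbis.
Orbis and Thornfield together hold 43% + 57% = 100% of Solent, so Oren controls Solent.
No other company's threshold is met.
Oren controls 3 companies.

3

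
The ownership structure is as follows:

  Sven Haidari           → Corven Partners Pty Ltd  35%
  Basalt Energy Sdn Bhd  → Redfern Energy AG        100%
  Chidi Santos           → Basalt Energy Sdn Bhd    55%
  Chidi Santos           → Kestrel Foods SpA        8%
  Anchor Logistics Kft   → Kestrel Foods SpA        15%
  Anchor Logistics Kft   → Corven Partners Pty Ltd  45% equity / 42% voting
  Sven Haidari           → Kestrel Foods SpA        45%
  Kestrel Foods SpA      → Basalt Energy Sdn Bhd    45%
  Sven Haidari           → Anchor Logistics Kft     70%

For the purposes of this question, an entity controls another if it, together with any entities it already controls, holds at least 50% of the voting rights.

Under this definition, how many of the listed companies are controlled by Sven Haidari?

3

Sven holds 70% of Anchor, so Sven controls Anchor.
Anchor and Sven together hold 15% + 45% = 60% of Kestrel, so Sven controls Kestrel.
Sven and Anchor together hold 35% + 42% = 77% of Corven, so Sven controls Corven.
No other company's threshold is met.
Sven controls 3 companies.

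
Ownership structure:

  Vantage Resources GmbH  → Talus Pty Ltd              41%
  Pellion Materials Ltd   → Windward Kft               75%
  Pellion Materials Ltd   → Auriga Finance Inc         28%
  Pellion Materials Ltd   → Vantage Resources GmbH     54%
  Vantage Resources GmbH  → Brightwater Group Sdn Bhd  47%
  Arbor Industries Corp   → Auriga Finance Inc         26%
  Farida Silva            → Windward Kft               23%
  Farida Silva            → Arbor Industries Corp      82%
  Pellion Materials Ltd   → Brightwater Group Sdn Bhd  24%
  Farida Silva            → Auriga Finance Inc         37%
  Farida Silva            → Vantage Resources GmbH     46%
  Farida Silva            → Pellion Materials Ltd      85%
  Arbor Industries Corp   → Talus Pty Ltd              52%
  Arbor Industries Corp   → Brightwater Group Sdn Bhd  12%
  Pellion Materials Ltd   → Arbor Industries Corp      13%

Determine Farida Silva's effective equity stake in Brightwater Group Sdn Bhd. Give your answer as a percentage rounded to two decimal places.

Farida reaches Brightwater along 5 paths.
Via Vantage: 46% × 47% = 21.62%.
Via Pellion → Vantage: 85% × 54% × 47% = 21.573%.
Via Pellion: 85% × 24% = 20.4%.
Via Pellion → Arbor: 85% × 13% × 12% = 1.326%.
Via Arbor: 82% × 12% = 9.84%.
Total: 21.62% + 21.573% + 20.4% + 1.326% + 9.84% = 74.759%.
Rounded: 74.76%.

74.76%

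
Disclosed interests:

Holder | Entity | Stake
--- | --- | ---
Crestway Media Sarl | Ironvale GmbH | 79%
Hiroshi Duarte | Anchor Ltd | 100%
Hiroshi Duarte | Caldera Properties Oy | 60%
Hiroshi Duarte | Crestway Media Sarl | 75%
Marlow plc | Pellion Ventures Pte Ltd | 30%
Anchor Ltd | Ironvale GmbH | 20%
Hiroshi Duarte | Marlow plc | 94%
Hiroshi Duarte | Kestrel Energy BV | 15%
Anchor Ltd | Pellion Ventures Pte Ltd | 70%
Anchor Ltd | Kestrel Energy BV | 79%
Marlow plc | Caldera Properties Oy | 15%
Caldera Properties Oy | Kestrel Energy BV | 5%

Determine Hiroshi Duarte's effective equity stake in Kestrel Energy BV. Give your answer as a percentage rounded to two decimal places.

97.71%

Hiroshi reaches Kestrel along 4 paths.
Via Anchor: 100% × 79% = 79%.
Direct stake: 15% = 15%.
Via Caldera: 60% × 5% = 3%.
Via Marlow → Caldera: 94% × 15% × 5% = 0.705%.
Total: 79% + 15% + 3% + 0.705% = 97.705%.
Rounded: 97.71%.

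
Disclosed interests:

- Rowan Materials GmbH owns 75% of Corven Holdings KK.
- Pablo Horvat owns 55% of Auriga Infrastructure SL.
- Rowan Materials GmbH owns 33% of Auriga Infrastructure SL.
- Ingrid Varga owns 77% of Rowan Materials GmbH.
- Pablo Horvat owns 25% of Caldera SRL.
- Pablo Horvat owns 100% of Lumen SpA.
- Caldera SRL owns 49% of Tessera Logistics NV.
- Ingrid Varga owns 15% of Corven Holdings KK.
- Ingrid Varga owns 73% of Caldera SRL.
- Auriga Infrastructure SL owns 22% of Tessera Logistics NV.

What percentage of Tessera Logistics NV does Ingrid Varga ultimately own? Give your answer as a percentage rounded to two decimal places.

Ingrid reaches Tessera along 2 paths.
Via Rowan → Auriga: 77% × 33% × 22% = 5.5902%.
Via Caldera: 73% × 49% = 35.77%.
Total: 5.5902% + 35.77% = 41.3602%.
Rounded: 41.36%.

41.36%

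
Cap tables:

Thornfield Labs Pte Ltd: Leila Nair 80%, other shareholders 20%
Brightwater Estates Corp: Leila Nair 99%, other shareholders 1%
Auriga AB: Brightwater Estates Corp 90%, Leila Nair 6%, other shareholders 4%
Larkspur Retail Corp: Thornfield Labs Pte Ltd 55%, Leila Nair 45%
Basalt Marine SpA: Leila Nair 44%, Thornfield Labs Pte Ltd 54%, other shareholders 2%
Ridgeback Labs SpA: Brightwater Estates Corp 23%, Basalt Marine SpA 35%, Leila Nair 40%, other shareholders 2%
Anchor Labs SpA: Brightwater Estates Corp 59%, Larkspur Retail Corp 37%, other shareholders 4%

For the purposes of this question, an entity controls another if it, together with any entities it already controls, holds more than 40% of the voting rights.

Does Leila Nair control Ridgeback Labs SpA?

Leila holds 99% of Brightwater, so Leila controls Brightwater.
Leila holds 80% of Thornfield, so Leila controls Thornfield.
Leila and Thornfield together hold 44% + 54% = 98% of Basalt, so Leila controls Basalt.
Brightwater and Basalt and Leila together hold 23% + 35% + 40% = 98% of Ridgeback, so Leila controls Ridgeback.

Yes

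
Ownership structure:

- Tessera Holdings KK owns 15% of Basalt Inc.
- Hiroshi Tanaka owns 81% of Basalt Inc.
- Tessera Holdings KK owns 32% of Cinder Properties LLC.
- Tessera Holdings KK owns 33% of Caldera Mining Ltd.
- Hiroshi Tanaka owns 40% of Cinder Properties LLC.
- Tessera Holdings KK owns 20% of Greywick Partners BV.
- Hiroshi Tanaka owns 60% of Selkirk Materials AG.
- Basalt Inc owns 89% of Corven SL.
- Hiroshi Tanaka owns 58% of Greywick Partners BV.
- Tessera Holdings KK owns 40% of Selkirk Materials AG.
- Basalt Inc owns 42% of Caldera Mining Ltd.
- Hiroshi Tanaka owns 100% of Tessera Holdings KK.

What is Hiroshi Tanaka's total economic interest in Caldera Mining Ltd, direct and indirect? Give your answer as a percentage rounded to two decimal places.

Hiroshi reaches Caldera along 3 paths.
Via Tessera: 100% × 33% = 33%.
Via Basalt: 81% × 42% = 34.02%.
Via Tessera → Basalt: 100% × 15% × 42% = 6.3%.
Total: 33% + 34.02% + 6.3% = 73.32%.

73.32%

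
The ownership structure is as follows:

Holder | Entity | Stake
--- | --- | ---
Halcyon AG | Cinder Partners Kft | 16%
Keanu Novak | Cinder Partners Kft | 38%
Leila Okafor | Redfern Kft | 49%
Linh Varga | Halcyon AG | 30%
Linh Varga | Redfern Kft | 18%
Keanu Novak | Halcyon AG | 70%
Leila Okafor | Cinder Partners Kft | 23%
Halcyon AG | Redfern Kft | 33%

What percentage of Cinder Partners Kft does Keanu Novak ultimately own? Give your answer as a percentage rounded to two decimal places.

Keanu reaches Cinder along 2 paths.
Direct stake: 38% = 38%.
Via Halcyon: 70% × 16% = 11.2%.
Total: 38% + 11.2% = 49.2%.
Rounded: 49.20%.

49.20%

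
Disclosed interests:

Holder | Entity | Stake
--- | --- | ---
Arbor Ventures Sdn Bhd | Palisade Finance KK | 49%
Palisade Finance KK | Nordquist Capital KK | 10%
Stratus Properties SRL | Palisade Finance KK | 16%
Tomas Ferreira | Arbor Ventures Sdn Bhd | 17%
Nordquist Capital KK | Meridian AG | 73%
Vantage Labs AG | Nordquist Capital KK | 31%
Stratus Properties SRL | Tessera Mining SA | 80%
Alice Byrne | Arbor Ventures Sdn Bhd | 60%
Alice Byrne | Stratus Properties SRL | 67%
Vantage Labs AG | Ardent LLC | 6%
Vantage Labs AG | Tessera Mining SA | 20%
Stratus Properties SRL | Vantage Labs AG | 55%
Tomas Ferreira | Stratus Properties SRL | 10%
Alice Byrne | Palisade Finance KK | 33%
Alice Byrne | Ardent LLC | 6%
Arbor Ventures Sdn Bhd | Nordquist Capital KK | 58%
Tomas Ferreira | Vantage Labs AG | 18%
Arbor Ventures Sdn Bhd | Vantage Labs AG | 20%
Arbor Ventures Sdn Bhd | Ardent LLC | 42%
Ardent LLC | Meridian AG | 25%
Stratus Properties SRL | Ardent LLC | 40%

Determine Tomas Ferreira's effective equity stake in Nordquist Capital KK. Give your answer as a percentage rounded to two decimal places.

Tomas reaches Nordquist along 6 paths.
Via Arbor: 17% × 58% = 9.86%.
Via Stratus → Palisade: 10% × 16% × 10% = 0.16%.
Via Arbor → Palisade: 17% × 49% × 10% = 0.833%.
Via Stratus → Vantage: 10% × 55% × 31% = 1.705%.
Via Vantage: 18% × 31% = 5.58%.
Via Arbor → Vantage: 17% × 20% × 31% = 1.054%.
Total: 9.86% + 0.16% + 0.833% + 1.705% + 5.58% + 1.054% = 19.192%.
Rounded: 19.19%.

19.19%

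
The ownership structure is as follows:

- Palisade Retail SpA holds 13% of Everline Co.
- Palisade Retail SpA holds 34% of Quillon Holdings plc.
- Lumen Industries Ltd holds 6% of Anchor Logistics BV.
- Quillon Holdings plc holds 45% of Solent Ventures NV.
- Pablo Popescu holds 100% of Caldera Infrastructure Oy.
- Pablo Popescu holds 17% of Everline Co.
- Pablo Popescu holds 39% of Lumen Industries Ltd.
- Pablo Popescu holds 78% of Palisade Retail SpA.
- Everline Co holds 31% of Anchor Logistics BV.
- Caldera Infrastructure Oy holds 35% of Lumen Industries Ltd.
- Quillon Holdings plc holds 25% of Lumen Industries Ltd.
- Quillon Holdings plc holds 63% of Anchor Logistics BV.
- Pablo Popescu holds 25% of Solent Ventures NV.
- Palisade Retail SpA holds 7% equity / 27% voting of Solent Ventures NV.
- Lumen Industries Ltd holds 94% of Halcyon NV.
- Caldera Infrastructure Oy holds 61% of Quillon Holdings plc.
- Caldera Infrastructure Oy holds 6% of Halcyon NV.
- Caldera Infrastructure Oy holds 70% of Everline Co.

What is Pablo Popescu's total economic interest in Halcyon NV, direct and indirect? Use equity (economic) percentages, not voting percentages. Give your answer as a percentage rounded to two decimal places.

Pablo reaches Halcyon along 5 paths.
Via Caldera → Lumen: 100% × 35% × 94% = 32.9%.
Via Lumen: 39% × 94% = 36.66%.
Via Palisade → Quillon → Lumen: 78% × 34% × 25% × 94% = 6.2322%.
Via Caldera → Quillon → Lumen: 100% × 61% × 25% × 94% = 14.335%.
Via Caldera: 100% × 6% = 6%.
Total: 32.9% + 36.66% + 6.2322% + 14.335% + 6% = 96.1272%.
Rounded: 96.13%.

96.13%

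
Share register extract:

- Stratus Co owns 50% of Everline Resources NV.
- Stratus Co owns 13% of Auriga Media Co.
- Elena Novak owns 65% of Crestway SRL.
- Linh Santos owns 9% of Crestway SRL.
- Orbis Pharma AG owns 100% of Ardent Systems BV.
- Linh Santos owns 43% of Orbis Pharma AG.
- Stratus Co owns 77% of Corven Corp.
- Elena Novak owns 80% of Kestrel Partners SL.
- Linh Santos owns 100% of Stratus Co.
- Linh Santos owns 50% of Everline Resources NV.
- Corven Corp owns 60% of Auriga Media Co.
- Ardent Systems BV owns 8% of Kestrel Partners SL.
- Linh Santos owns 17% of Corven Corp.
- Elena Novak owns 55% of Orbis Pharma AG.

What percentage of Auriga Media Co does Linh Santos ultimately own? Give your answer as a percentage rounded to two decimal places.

Linh reaches Auriga along 3 paths.
Via Stratus: 100% × 13% = 13%.
Via Stratus → Corven: 100% × 77% × 60% = 46.2%.
Via Corven: 17% × 60% = 10.2%.
Total: 13% + 46.2% + 10.2% = 69.4%.
Rounded: 69.40%.

69.40%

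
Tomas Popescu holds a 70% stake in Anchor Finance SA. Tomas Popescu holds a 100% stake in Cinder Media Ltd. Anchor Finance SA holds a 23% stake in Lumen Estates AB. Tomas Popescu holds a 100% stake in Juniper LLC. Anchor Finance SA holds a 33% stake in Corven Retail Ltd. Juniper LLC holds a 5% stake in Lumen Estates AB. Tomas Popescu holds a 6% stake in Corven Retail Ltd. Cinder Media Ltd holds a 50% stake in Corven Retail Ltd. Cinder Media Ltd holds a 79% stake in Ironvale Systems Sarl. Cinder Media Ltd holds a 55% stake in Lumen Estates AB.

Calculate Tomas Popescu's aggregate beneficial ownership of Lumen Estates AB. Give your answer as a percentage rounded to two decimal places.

76.10%

Tomas reaches Lumen along 3 paths.
Via Juniper: 100% × 5% = 5%.
Via Cinder: 100% × 55% = 55%.
Via Anchor: 70% × 23% = 16.1%.
Total: 5% + 55% + 16.1% = 76.1%.
Rounded: 76.10%.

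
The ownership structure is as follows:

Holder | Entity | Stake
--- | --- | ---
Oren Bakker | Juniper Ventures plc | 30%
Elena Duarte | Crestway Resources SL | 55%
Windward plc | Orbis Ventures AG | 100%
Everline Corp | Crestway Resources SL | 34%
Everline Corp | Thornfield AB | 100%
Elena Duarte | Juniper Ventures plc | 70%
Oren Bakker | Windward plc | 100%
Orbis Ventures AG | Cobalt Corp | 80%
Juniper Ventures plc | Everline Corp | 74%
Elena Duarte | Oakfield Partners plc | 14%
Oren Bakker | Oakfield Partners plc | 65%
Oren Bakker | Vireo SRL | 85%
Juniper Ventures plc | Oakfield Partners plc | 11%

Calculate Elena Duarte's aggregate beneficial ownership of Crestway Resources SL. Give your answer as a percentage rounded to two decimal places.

72.61%

Elena reaches Crestway along 2 paths.
Via Juniper → Everline: 70% × 74% × 34% = 17.612%.
Direct stake: 55% = 55%.
Total: 17.612% + 55% = 72.612%.
Rounded: 72.61%.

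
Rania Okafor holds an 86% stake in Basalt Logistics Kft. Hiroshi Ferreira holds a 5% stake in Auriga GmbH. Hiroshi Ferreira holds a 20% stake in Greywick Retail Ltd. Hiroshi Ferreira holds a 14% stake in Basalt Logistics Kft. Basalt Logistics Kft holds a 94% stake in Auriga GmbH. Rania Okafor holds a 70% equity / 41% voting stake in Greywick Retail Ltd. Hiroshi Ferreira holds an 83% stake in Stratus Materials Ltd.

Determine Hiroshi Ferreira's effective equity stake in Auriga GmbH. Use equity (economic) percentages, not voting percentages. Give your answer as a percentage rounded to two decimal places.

18.16%

Hiroshi reaches Auriga along 2 paths.
Via Basalt: 14% × 94% = 13.16%.
Direct stake: 5% = 5%.
Total: 13.16% + 5% = 18.16%.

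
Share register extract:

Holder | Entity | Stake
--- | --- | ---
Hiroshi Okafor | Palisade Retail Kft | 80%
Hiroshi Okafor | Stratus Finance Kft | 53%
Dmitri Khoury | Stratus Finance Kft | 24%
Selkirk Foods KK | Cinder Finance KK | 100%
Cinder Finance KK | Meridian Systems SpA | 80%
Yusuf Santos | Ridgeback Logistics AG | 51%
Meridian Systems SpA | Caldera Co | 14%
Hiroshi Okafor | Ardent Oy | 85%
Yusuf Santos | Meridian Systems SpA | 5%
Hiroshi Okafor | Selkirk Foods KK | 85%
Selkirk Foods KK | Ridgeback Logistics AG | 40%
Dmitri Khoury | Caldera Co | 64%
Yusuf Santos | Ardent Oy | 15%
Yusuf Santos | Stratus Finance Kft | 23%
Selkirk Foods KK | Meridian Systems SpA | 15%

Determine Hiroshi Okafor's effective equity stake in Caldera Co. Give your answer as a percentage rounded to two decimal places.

11.31%

Hiroshi reaches Caldera along 2 paths.
Via Selkirk → Meridian: 85% × 15% × 14% = 1.785%.
Via Selkirk → Cinder → Meridian: 85% × 100% × 80% × 14% = 9.52%.
Total: 1.785% + 9.52% = 11.305%.
Rounded: 11.31%.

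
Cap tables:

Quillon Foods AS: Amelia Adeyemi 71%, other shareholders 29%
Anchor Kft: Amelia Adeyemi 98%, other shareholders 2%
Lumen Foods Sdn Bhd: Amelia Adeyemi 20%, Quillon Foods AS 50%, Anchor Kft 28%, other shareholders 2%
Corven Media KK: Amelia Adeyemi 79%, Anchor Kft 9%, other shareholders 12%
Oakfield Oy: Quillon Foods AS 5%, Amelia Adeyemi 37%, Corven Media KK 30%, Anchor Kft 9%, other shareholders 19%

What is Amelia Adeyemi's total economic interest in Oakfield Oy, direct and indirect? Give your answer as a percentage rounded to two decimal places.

75.72%

Amelia reaches Oakfield along 5 paths.
Via Quillon: 71% × 5% = 3.55%.
Direct stake: 37% = 37%.
Via Corven: 79% × 30% = 23.7%.
Via Anchor → Corven: 98% × 9% × 30% = 2.646%.
Via Anchor: 98% × 9% = 8.82%.
Total: 3.55% + 37% + 23.7% + 2.646% + 8.82% = 75.716%.
Rounded: 75.72%.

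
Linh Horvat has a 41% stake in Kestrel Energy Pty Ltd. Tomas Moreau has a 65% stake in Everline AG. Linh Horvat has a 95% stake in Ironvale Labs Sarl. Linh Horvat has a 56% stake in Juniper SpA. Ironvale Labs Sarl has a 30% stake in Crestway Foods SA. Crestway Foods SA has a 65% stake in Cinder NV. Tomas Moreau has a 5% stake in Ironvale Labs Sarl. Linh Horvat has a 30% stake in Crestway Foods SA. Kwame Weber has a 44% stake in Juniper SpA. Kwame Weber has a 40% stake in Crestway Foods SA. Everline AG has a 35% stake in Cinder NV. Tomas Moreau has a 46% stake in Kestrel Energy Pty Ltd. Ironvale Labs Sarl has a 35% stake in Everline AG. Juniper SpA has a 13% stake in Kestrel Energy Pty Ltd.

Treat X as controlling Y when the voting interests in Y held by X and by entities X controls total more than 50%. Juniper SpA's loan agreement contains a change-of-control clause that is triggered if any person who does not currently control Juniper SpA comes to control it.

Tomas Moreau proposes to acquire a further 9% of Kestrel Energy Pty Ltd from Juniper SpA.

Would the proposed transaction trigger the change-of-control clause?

The purchase adds only to Tomas's holdings (Juniper's stake shrinks), so Tomas is the only person who could newly come to control Juniper.
Tomas holds 65% of Everline, so Tomas controls Everline.
Neither Tomas nor any entity Tomas controls holds any voting interest in Juniper.
So before the transaction, Tomas does not control Juniper.
After the purchase, Tomas's direct stake in Kestrel rises to 46% + 9% = 55%, and Juniper's stake falls to 4%.
Tomas holds 55% of Kestrel, so Tomas controls Kestrel.
After the transaction, neither Tomas nor any entity Tomas controls holds a voting interest in Juniper, so Tomas still does not control it.
No new person acquires control, so the clause is not triggered.

No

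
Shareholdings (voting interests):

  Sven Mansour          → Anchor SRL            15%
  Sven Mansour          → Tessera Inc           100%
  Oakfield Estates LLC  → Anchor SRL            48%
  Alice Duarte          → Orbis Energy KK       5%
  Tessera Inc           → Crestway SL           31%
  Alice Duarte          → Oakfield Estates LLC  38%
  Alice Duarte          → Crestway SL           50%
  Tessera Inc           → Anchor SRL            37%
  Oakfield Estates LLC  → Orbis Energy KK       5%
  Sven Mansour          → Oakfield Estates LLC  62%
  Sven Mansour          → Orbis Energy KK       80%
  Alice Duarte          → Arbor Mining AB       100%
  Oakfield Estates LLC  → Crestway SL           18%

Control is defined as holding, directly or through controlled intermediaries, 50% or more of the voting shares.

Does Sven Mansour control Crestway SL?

No

Sven holds 62% of Oakfield, so Sven controls Oakfield.
Sven holds 100% of Tessera, so Sven controls Tessera.
Tessera and Oakfield and Sven together hold 37% + 48% + 15% = 100% of Anchor, so Sven controls Anchor.
Oakfield and Sven together hold 5% + 80% = 85% of Orbis, so Sven controls Orbis.
In Crestway, Sven's side holds only 31% + 18% = 49%, not ≥ 50%.
So Sven does not control Crestway.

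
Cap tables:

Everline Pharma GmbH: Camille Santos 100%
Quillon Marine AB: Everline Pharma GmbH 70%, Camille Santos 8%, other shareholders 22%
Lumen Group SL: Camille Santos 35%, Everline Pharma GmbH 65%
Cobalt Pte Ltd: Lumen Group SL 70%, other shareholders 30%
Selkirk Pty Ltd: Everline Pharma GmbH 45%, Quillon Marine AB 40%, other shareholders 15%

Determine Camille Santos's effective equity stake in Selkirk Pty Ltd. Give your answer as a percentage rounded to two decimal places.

Camille reaches Selkirk along 3 paths.
Via Everline: 100% × 45% = 45%.
Via Everline → Quillon: 100% × 70% × 40% = 28%.
Via Quillon: 8% × 40% = 3.2%.
Total: 45% + 28% + 3.2% = 76.2%.
Rounded: 76.20%.

76.20%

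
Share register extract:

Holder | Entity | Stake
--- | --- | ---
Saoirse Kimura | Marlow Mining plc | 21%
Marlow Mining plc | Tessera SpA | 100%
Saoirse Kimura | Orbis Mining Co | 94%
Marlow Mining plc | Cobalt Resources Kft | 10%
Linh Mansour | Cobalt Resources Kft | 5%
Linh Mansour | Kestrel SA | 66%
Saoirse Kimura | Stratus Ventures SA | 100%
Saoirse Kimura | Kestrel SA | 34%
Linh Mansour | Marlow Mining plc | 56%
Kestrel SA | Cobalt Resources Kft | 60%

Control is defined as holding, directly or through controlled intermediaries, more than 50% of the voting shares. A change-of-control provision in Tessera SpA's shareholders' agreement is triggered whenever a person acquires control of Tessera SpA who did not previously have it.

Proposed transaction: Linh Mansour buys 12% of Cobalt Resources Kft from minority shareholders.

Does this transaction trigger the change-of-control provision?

The purchase changes only Linh's holdings, so Linh is the only person who could newly come to control Tessera.
Linh holds 56% of Marlow, so Linh controls Marlow.
Marlow holds 100% of Tessera, so Linh controls Tessera.
So Linh already controls Tessera before the transaction.
After the purchase, Linh's direct stake in Cobalt rises to 5% + 12% = 17%.
Linh controlled Tessera already, so this is not a new person acquiring control; every other person's position is unchanged or reduced.
No new person acquires control, so the clause is not triggered.

No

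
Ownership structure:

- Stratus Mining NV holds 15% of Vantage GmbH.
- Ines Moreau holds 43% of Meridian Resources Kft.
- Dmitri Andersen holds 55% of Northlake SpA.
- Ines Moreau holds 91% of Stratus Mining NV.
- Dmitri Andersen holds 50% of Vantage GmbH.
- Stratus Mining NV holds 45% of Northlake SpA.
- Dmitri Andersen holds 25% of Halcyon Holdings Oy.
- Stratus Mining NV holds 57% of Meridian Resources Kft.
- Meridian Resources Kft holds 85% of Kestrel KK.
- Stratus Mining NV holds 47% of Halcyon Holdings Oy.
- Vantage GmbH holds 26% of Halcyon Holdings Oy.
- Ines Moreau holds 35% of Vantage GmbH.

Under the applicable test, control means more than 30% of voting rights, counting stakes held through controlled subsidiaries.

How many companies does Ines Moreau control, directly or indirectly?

Ines holds 91% of Stratus, so Ines controls Stratus.
Stratus and Ines together hold 15% + 35% = 50% of Vantage, so Ines controls Vantage.
Stratus and Ines together hold 57% + 43% = 100% of Meridian, so Ines controls Meridian.
Stratus holds 45% of Northlake, so Ines controls Northlake.
Vantage and Stratus together hold 26% + 47% = 73% of Halcyon, so Ines controls Halcyon.
Meridian holds 85% of Kestrel, so Ines controls Kestrel.
Ines controls 6 companies.

6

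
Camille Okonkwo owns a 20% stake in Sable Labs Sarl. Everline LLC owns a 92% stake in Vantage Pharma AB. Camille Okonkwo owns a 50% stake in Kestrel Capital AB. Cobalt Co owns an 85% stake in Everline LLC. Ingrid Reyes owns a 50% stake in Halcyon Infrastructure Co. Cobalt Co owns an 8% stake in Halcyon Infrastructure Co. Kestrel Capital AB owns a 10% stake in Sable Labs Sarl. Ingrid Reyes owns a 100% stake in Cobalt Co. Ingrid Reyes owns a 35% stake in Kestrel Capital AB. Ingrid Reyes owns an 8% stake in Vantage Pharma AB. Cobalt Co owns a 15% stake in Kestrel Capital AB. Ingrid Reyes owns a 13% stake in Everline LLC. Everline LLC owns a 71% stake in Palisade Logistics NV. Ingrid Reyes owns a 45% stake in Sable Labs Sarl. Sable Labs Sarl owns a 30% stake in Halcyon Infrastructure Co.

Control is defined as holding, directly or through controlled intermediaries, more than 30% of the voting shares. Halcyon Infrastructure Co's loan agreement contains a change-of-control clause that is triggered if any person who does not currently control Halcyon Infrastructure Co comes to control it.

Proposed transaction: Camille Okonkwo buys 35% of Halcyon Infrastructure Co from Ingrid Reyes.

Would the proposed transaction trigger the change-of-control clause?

The purchase adds only to Camille's holdings (Ingrid's stake shrinks), so Camille is the only person who could newly come to control Halcyon.
Camille holds 50% of Kestrel, so Camille controls Kestrel.
Neither Camille nor any entity Camille controls holds any voting interest in Halcyon.
So before the transaction, Camille does not control Halcyon.
After the purchase, Camille holds 35% of Halcyon directly, and Ingrid's stake falls to 15%.
Camille holds 35% of Halcyon, so Camille controls Halcyon.
Camille did not control Halcyon before and does after, so the clause is triggered.

Yes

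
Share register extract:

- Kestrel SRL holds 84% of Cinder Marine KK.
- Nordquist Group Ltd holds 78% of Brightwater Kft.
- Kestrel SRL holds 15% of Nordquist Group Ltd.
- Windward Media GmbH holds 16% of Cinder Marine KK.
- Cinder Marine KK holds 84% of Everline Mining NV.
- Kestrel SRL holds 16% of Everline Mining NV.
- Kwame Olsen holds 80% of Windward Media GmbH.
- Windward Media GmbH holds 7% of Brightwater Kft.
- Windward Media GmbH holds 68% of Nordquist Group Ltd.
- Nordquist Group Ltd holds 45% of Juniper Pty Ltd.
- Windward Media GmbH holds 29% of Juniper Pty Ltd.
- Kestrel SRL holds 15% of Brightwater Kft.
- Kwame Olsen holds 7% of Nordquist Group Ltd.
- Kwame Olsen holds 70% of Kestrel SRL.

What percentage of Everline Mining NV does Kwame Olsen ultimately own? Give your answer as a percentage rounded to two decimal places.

71.34%

Kwame reaches Everline along 3 paths.
Via Windward → Cinder: 80% × 16% × 84% = 10.752%.
Via Kestrel → Cinder: 70% × 84% × 84% = 49.392%.
Via Kestrel: 70% × 16% = 11.2%.
Total: 10.752% + 49.392% + 11.2% = 71.344%.
Rounded: 71.34%.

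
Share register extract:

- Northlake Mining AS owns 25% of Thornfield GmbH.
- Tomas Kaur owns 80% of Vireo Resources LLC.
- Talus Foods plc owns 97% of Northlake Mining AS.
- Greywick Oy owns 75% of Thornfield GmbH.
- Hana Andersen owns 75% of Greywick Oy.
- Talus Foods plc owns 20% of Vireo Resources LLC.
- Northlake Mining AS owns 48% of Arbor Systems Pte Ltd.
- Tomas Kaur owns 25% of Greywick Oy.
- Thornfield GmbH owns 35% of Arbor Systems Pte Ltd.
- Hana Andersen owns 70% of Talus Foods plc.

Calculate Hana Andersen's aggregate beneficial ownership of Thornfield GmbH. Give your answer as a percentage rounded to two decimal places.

73.23%

Hana reaches Thornfield along 2 paths.
Via Greywick: 75% × 75% = 56.25%.
Via Talus → Northlake: 70% × 97% × 25% = 16.975%.
Total: 56.25% + 16.975% = 73.225%.
Rounded: 73.23%.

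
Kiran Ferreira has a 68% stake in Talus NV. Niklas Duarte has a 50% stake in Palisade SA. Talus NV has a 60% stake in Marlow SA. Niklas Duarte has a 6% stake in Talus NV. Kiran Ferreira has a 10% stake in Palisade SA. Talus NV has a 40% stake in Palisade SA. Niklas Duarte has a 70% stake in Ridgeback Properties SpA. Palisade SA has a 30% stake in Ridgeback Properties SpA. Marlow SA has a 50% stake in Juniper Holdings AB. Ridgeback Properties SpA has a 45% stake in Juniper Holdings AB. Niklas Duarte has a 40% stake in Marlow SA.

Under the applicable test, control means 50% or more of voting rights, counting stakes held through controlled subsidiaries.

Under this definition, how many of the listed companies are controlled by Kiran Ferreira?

Kiran holds 68% of Talus, so Kiran controls Talus.
Talus and Kiran together hold 40% + 10% = 50% of Palisade, so Kiran controls Palisade.
Talus holds 60% of Marlow, so Kiran controls Marlow.
Marlow holds 50% of Juniper, so Kiran controls Juniper.
No other company's threshold is met.
Kiran controls 4 companies.

4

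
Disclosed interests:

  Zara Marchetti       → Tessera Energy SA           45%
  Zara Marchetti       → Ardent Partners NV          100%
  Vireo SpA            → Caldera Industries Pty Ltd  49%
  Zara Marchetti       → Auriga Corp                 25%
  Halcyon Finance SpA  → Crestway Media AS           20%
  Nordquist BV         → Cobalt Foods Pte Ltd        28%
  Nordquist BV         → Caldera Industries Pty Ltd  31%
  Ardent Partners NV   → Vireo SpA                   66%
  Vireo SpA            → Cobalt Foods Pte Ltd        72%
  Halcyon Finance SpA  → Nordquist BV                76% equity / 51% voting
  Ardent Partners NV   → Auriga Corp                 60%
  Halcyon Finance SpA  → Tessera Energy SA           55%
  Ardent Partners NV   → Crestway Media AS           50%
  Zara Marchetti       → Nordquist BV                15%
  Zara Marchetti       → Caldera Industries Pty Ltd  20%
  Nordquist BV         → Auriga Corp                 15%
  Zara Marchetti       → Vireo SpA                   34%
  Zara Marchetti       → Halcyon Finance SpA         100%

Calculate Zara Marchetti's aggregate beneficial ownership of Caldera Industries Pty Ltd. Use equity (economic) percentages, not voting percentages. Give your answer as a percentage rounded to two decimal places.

Zara reaches Caldera along 5 paths.
Direct stake: 20% = 20%.
Via Halcyon → Nordquist: 100% × 76% × 31% = 23.56%.
Via Nordquist: 15% × 31% = 4.65%.
Via Vireo: 34% × 49% = 16.66%.
Via Ardent → Vireo: 100% × 66% × 49% = 32.34%.
Total: 20% + 23.56% + 4.65% + 16.66% + 32.34% = 97.21%.

97.21%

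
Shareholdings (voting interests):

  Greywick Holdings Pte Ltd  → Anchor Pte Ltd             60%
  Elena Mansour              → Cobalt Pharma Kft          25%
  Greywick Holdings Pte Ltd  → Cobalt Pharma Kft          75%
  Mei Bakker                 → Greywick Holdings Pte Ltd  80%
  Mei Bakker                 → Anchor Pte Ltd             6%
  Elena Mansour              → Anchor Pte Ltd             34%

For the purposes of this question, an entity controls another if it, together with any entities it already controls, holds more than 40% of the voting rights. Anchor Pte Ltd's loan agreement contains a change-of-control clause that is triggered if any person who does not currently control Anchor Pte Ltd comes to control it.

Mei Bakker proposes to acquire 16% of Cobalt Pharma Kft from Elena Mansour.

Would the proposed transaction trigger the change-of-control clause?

The purchase adds only to Mei's holdings (Elena's stake shrinks), so Mei is the only person who could newly come to control Anchor.
Mei holds 80% of Greywick, so Mei controls Greywick.
Mei and Greywick together hold 6% + 60% = 66% of Anchor, so Mei controls Anchor.
So Mei already controls Anchor before the transaction.
After the purchase, Mei holds 16% of Cobalt directly, and Elena's stake falls to 9%.
Mei controlled Anchor already, so this is not a new person acquiring control; every other person's position is unchanged or reduced.
No new person acquires control, so the clause is not triggered.

No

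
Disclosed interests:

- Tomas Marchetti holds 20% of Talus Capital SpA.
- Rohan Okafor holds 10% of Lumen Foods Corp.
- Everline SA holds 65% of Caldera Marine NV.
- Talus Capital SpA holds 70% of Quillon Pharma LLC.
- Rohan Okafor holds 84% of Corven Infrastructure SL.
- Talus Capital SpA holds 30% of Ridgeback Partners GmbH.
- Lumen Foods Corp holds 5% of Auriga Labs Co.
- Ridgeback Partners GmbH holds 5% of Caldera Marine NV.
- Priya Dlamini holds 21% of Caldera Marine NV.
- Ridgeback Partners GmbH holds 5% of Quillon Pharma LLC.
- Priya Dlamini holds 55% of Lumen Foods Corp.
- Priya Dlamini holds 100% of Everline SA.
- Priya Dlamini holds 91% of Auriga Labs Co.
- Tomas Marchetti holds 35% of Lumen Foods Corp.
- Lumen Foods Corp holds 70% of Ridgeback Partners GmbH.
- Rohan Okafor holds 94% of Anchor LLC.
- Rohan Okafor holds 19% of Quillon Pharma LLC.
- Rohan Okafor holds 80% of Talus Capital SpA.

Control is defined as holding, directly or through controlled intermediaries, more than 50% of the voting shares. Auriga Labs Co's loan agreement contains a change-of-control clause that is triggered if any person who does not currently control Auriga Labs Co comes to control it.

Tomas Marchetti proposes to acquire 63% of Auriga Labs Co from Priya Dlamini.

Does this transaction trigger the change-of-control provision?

The purchase adds only to Tomas's holdings (Priya's stake shrinks), so Tomas is the only person who could newly come to control Auriga.
Tomas's largest direct stake is 35% in Lumen, which does not meet the threshold, so Tomas controls no company.
Neither Tomas nor any entity Tomas controls holds any voting interest in Auriga.
So before the transaction, Tomas does not control Auriga.
After the purchase, Tomas holds 63% of Auriga directly, and Priya's stake falls to 28%.
Tomas holds 63% of Auriga, so Tomas controls Auriga.
Tomas did not control Auriga before and does after, so the clause is triggered.

Yes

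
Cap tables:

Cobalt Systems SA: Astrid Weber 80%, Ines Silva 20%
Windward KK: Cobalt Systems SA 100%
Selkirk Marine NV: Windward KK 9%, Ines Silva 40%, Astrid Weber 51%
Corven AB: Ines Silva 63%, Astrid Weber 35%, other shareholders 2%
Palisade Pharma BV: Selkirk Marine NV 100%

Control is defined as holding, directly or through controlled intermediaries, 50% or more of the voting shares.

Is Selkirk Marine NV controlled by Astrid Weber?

Yes

Astrid holds 80% of Cobalt, so Astrid controls Cobalt.
Cobalt holds 100% of Windward, so Astrid controls Windward.
Windward and Astrid together hold 9% + 51% = 60% of Selkirk, so Astrid controls Selkirk.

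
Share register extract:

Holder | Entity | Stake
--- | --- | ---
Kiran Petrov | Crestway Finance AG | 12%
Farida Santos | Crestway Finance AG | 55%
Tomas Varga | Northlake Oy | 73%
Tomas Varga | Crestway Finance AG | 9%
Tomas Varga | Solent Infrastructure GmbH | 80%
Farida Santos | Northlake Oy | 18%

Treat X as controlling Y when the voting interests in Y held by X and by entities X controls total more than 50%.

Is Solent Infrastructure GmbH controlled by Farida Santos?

No

Farida holds 55% of Crestway, so Farida controls Crestway.
Neither Farida nor any entity Farida controls holds any voting interest in Solent.
So Farida does not control Solent.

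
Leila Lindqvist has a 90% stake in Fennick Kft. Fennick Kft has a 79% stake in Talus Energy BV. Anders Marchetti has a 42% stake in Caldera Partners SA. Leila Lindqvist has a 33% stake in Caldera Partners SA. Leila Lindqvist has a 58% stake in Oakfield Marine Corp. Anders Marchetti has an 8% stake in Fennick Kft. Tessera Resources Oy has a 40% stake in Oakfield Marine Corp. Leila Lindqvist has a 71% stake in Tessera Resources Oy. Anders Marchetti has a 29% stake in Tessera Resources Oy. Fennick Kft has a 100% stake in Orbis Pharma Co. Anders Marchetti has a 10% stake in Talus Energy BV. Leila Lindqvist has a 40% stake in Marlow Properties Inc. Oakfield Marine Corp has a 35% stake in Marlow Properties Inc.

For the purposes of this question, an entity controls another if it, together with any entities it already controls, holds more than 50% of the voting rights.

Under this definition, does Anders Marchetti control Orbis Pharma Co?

Anders's largest direct stake is 42% in Caldera, which does not meet the threshold, so Anders controls no company.
Neither Anders nor any entity Anders controls holds any voting interest in Orbis.
So Anders does not control Orbis.

No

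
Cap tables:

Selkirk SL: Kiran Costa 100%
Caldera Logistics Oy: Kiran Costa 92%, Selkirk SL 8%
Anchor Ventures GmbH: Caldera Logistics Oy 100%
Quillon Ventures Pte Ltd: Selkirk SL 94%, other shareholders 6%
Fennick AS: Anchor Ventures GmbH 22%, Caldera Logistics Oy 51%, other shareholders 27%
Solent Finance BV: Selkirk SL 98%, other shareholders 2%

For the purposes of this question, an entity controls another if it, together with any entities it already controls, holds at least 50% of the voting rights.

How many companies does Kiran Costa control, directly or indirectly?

Kiran holds 100% of Selkirk, so Kiran controls Selkirk.
Kiran and Selkirk together hold 92% + 8% = 100% of Caldera, so Kiran controls Caldera.
Caldera holds 100% of Anchor, so Kiran controls Anchor.
Selkirk holds 94% of Quillon, so Kiran controls Quillon.
Anchor and Caldera together hold 22% + 51% = 73% of Fennick, so Kiran controls Fennick.
Selkirk holds 98% of Solent, so Kiran controls Solent.
Kiran controls 6 companies.

6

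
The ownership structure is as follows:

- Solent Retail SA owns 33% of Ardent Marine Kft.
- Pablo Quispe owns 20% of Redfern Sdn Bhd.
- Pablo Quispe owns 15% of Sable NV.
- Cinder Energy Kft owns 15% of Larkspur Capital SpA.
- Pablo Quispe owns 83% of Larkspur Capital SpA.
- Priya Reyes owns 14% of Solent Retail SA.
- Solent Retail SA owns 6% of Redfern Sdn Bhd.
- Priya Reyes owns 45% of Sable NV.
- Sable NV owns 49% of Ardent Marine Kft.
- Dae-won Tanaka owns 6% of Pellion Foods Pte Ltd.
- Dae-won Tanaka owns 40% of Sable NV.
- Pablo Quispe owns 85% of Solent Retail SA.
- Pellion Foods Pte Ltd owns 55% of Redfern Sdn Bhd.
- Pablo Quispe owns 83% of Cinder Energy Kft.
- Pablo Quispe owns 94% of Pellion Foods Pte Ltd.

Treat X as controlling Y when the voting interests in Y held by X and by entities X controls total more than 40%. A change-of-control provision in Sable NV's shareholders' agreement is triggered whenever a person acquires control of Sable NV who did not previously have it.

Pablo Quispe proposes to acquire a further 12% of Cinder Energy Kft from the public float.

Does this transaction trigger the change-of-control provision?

No

The purchase changes only Pablo's holdings, so Pablo is the only person who could newly come to control Sable.
Pablo holds 85% of Solent, so Pablo controls Solent.
Pablo holds 94% of Pellion, so Pablo controls Pellion.
Pablo holds 83% of Cinder, so Pablo controls Cinder.
Pellion and Pablo and Solent together hold 55% + 20% + 6% = 81% of Redfern, so Pablo controls Redfern.
Cinder and Pablo together hold 15% + 83% = 98% of Larkspur, so Pablo controls Larkspur.
In Sable, Pablo's side holds only 15%, not > 40%.
So before the transaction, Pablo does not control Sable.
After the purchase, Pablo's direct stake in Cinder rises to 83% + 12% = 95%.
Pablo holds 95% of Cinder, so Pablo controls Cinder.
After the transaction, Pablo's side holds 15% of Sable, not > 40%, so Pablo still does not control Sable.
No new person acquires control, so the clause is not triggered.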